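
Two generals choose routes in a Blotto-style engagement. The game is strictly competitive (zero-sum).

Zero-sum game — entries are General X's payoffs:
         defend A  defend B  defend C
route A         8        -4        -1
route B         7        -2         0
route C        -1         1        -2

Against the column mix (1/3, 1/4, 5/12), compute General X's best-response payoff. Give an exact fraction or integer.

route A: (8)·(1/3) + (-4)·(1/4) + (-1)·(5/12) = 5/4.
route B: (7)·(1/3) + (-2)·(1/4) + (0)·(5/12) = 11/6.
route C: (-1)·(1/3) + (1)·(1/4) + (-2)·(5/12) = -11/12.
The best pure response is route B with expected payoff 11/6.

11/6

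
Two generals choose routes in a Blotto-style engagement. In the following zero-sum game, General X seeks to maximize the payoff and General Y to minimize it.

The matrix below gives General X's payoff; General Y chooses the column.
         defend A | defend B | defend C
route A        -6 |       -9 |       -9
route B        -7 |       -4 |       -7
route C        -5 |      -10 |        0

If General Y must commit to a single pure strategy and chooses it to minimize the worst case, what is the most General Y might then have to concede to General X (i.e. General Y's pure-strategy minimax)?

The worst case (largest entry) in each column is defend A: -5, defend B: -4, defend C: 0.
The best (smallest) of these is -5.

-5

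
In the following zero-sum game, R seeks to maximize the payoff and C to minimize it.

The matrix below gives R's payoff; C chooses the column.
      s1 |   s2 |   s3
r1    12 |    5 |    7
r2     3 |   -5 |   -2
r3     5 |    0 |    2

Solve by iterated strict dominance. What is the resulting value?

5

Row r2 is strictly dominated by row r1 (12>3, 5>-5, 7>-2); eliminate r2.
Column s1 is strictly dominated by s2 for C (5<12, 0<5); eliminate s1.
Column s3 is strictly dominated by s2 for C (5<7, 0<2); eliminate s3.
Row r3 is strictly dominated by row r1 (5>0); eliminate r3.
Only (r1, s2) remains, with payoff 5.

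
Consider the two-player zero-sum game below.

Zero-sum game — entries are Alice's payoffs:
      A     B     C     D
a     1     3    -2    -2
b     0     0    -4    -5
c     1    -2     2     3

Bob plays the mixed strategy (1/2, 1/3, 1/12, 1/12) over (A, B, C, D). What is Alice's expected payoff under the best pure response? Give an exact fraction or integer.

7/6

a: (1)·(1/2) + (3)·(1/3) + (-2)·(1/12) + (-2)·(1/12) = 7/6.
b: (0)·(1/2) + (0)·(1/3) + (-4)·(1/12) + (-5)·(1/12) = -3/4.
c: (1)·(1/2) + (-2)·(1/3) + (2)·(1/12) + (3)·(1/12) = 1/4.
The best pure response is a with expected payoff 7/6.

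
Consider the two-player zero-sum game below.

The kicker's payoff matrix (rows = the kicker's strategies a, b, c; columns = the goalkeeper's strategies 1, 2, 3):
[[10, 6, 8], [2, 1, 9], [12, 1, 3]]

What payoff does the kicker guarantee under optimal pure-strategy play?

6

Row minima: 6, 1, 1 → the kicker's maximin is 6.
Column maxima: 12, 6, 9 → the goalkeeper's minimax is 6.
They coincide at (a, 2), so the value is 6.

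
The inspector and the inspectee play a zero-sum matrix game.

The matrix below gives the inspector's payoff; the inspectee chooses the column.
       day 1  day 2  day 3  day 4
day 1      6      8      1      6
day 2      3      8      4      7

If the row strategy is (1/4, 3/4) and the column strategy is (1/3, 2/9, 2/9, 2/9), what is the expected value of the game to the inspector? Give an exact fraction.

Against (1/3, 2/9, 2/9, 2/9), each row's expected payoff is day 1: 16/3; day 2: 47/9.
Taking the (1/4, 3/4)-weighted average: (1/4)·(16/3) + (3/4)·(47/9) = 21/4.

21/4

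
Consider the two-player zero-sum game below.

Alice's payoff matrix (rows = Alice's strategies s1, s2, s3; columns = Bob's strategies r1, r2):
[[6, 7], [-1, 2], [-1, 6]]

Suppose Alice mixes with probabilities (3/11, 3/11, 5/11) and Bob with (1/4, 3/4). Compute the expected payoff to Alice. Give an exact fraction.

Against (1/4, 3/4), each row's expected payoff is s1: 27/4; s2: 5/4; s3: 17/4.
Taking the (3/11, 3/11, 5/11)-weighted average: (3/11)·(27/4) + (3/11)·(5/4) + (5/11)·(17/4) = 181/44.

181/44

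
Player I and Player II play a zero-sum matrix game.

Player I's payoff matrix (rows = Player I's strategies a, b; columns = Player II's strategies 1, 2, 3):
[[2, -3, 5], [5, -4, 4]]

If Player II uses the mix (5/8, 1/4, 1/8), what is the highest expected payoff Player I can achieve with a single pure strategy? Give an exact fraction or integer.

21/8

a: (2)·(5/8) + (-3)·(1/4) + (5)·(1/8) = 9/8.
b: (5)·(5/8) + (-4)·(1/4) + (4)·(1/8) = 21/8.
The best pure response is b with expected payoff 21/8.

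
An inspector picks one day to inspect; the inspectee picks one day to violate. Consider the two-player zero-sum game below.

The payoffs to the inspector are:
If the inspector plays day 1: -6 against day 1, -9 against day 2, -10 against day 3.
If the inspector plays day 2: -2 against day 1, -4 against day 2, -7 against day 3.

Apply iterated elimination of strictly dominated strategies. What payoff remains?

Column day 2 is strictly dominated by day 3 for the inspectee (-10<-9, -7<-4); eliminate day 2.
Row day 1 is strictly dominated by row day 2 (-2>-6, -7>-10); eliminate day 1.
Column day 1 is strictly dominated by day 3 for the inspectee (-7<-2); eliminate day 1.
Only (day 2, day 3) remains, with payoff -7.

-7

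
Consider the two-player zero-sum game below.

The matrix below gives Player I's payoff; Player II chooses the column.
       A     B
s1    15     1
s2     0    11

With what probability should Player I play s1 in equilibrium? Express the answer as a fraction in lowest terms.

Row minima are 1 and 0, so Player I's maximin is 1; column maxima are 15 and 11, so Player II's minimax is 11. These differ, so the equilibrium is in mixed strategies.
Let Player I play s1 with probability p. Player II is indifferent when 15p = p + 11(1−p), giving p = 11/25.

11/25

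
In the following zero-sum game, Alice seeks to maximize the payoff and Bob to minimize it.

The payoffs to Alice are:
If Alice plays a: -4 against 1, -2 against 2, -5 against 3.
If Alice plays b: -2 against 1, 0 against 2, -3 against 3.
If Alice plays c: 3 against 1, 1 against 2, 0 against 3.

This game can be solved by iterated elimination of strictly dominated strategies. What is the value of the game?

Column 1 is strictly dominated by 3 for Bob (-5<-4, -3<-2, 0<3); eliminate 1.
Row b is strictly dominated by row c (1>0, 0>-3); eliminate b.
Row a is strictly dominated by row c (1>-2, 0>-5); eliminate a.
Column 2 is strictly dominated by 3 for Bob (0<1); eliminate 2.
Only (c, 3) remains, with payoff 0.

0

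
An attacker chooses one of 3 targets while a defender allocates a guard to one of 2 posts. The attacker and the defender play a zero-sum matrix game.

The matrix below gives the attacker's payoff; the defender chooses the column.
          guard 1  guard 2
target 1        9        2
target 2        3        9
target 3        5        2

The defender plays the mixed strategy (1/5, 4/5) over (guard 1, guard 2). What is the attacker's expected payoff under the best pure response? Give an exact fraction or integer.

target 1: (9)·(1/5) + (2)·(4/5) = 17/5.
target 2: (3)·(1/5) + (9)·(4/5) = 39/5.
target 3: (5)·(1/5) + (2)·(4/5) = 13/5.
The best pure response is target 2 with expected payoff 39/5.

39/5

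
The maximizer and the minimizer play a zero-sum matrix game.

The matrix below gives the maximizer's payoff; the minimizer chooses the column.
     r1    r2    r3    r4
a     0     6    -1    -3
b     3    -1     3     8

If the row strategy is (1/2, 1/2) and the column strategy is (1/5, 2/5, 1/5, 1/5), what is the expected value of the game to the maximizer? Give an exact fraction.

Against (1/5, 2/5, 1/5, 1/5), each row's expected payoff is a: 8/5; b: 12/5.
Taking the (1/2, 1/2)-weighted average: (1/2)·(8/5) + (1/2)·(12/5) = 2.

2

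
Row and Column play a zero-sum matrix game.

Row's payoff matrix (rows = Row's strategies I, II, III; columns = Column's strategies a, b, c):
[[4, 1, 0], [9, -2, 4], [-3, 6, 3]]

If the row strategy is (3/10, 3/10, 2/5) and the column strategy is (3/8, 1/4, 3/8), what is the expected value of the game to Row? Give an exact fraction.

Against (3/8, 1/4, 3/8), each row's expected payoff is I: 7/4; II: 35/8; III: 3/2.
Taking the (3/10, 3/10, 2/5)-weighted average: (3/10)·(7/4) + (3/10)·(35/8) + (2/5)·(3/2) = 39/16.

39/16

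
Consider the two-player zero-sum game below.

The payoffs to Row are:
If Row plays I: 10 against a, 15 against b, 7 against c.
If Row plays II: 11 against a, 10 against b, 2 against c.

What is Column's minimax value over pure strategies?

The worst case (largest entry) in each column is a: 11, b: 15, c: 7.
The best (smallest) of these is 7.

7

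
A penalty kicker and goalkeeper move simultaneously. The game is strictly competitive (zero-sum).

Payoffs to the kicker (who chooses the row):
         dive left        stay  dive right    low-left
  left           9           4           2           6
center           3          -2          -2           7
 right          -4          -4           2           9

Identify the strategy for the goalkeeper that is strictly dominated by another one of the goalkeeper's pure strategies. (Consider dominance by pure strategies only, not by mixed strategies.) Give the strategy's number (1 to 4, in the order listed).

The goalkeeper prefers columns that give the kicker less. Compare low-left with stay: 4 < 6, -2 < 7, -4 < 9.
So stay strictly dominates low-left for the goalkeeper; low-left is strictly dominated.

4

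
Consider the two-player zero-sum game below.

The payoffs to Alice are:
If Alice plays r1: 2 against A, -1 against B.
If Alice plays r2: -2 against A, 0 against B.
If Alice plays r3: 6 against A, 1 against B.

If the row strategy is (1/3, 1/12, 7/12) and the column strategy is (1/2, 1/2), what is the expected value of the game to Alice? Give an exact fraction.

17/8

Against (1/2, 1/2), each row's expected payoff is r1: 1/2; r2: -1; r3: 7/2.
Taking the (1/3, 1/12, 7/12)-weighted average: (1/3)·(1/2) + (1/12)·(-1) + (7/12)·(7/2) = 17/8.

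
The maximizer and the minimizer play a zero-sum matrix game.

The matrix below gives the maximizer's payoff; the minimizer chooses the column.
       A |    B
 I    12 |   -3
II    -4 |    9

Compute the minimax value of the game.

24/7

Row minima are -3 and -4, so the maximizer's maximin is -3; column maxima are 12 and 9, so the minimizer's minimax is 9. These differ, so the equilibrium is in mixed strategies.
Let the maximizer play I with probability p. The minimizer is indifferent when 12p − 4(1−p) = −3p + 9(1−p), giving p = 13/28.
Let the minimizer play A with probability q. The maximizer is indifferent when 12q − 3(1−q) = −4q + 9(1−q), giving q = 3/7.
The value is 12·(3/7) + (-3)·(4/7) = 24/7.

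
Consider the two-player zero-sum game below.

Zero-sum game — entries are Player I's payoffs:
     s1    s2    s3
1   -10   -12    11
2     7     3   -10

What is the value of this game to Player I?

-29/12

Column s1 is strictly dominated by s2 for Player II (it gives Player I more in every row).
The remaining 2×2 game on (1, 2) × (s2, s3) has no saddle point. Let Player I play 1 with probability p; indifference gives −12p + 3(1−p) = 11p − 10(1−p), so p = 13/36.
Similarly Player II's optimal q on s2 is 7/12, and the value is -12·(7/12) + (11)·(5/12) = -29/12.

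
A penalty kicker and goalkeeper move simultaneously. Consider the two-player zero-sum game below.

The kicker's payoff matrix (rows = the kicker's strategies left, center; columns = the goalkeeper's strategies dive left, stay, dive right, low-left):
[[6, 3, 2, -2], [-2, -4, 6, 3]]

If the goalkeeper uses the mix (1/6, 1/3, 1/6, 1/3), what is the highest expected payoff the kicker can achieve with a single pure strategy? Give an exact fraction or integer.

5/3

left: (6)·(1/6) + (3)·(1/3) + (2)·(1/6) + (-2)·(1/3) = 5/3.
center: (-2)·(1/6) + (-4)·(1/3) + (6)·(1/6) + (3)·(1/3) = 1/3.
The best pure response is left with expected payoff 5/3.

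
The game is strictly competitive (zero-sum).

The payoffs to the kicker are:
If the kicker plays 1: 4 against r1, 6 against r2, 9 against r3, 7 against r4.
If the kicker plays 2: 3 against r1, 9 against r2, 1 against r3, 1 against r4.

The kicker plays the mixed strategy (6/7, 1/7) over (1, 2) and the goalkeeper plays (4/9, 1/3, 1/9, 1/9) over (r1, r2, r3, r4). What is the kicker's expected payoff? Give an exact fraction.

341/63

Against (4/9, 1/3, 1/9, 1/9), each row's expected payoff is 1: 50/9; 2: 41/9.
Taking the (6/7, 1/7)-weighted average: (6/7)·(50/9) + (1/7)·(41/9) = 341/63.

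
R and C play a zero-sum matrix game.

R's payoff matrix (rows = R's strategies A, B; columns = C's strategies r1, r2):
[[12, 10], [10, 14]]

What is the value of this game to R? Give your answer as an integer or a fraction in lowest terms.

34/3

Row minima are 10 and 10, so R's maximin is 10; column maxima are 12 and 14, so C's minimax is 12. These differ, so the equilibrium is in mixed strategies.
Let R play A with probability p. C is indifferent when 12p + 10(1−p) = 10p + 14(1−p), giving p = 2/3.
Let C play r1 with probability q. R is indifferent when 12q + 10(1−q) = 10q + 14(1−q), giving q = 2/3.
The value is 12·(2/3) + (10)·(1/3) = 34/3.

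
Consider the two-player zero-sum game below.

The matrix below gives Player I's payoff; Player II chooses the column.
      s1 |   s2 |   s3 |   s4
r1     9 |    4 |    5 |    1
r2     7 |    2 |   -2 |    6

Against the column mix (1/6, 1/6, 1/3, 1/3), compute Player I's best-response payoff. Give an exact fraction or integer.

r1: (9)·(1/6) + (4)·(1/6) + (5)·(1/3) + (1)·(1/3) = 25/6.
r2: (7)·(1/6) + (2)·(1/6) + (-2)·(1/3) + (6)·(1/3) = 17/6.
The best pure response is r1 with expected payoff 25/6.

25/6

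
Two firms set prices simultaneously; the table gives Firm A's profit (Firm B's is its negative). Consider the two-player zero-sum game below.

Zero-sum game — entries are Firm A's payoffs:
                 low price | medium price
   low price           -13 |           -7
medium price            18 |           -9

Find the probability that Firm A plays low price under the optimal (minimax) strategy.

9/11

Row minima are -13 and -9, so Firm A's maximin is -9; column maxima are 18 and -7, so Firm B's minimax is -7. These differ, so the equilibrium is in mixed strategies.
Let Firm A play low price with probability p. Firm B is indifferent when −13p + 18(1−p) = −7p − 9(1−p), giving p = 9/11.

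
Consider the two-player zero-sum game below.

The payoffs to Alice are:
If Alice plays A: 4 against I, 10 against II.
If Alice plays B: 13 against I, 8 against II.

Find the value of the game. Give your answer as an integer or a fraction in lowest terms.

Row minima are 4 and 8, so Alice's maximin is 8; column maxima are 13 and 10, so Bob's minimax is 10. These differ, so the equilibrium is in mixed strategies.
Let Alice play A with probability p. Bob is indifferent when 4p + 13(1−p) = 10p + 8(1−p), giving p = 5/11.
Let Bob play I with probability q. Alice is indifferent when 4q + 10(1−q) = 13q + 8(1−q), giving q = 2/11.
The value is 4·(2/11) + (10)·(9/11) = 98/11.

98/11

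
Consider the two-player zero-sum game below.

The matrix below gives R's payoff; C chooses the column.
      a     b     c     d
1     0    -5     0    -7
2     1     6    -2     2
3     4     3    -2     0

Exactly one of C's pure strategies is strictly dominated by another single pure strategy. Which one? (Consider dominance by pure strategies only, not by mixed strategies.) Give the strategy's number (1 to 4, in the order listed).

C prefers columns that give R less. Compare b with d: -7 < -5, 2 < 6, 0 < 3.
So d strictly dominates b for C; b is strictly dominated.

2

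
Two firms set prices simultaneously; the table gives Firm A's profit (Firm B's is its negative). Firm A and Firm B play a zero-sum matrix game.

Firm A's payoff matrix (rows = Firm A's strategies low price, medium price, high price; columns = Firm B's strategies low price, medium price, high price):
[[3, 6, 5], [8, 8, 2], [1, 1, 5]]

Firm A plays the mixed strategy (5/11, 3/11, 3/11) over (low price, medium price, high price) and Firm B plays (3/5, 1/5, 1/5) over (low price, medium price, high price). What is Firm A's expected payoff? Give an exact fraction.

Against (3/5, 1/5, 1/5), each row's expected payoff is low price: 4; medium price: 34/5; high price: 9/5.
Taking the (5/11, 3/11, 3/11)-weighted average: (5/11)·(4) + (3/11)·(34/5) + (3/11)·(9/5) = 229/55.

229/55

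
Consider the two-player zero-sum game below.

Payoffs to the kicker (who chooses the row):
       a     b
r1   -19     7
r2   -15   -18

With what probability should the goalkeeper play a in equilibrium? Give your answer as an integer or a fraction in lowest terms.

25/29

Row minima are -19 and -18, so the kicker's maximin is -18; column maxima are -15 and 7, so the goalkeeper's minimax is -15. These differ, so the equilibrium is in mixed strategies.
Let the goalkeeper play a with probability q. The kicker is indifferent when −19q + 7(1−q) = −15q − 18(1−q), giving q = 25/29.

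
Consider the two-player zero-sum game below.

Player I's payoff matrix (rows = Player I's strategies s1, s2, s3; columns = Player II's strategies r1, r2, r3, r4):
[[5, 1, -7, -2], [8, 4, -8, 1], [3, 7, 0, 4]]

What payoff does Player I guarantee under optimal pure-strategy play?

Row minima: -7, -8, 0 → Player I's maximin is 0.
Column maxima: 8, 7, 0, 4 → Player II's minimax is 0.
They coincide at (s3, r3), so the value is 0.

0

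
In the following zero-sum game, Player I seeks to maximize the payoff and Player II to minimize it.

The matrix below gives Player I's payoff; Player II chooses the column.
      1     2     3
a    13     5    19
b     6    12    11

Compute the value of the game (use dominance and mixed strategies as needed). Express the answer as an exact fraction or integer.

Column 3 is strictly dominated by 1 for Player II (it gives Player I more in every row).
The remaining 2×2 game on (a, b) × (1, 2) has no saddle point. Let Player I play a with probability p; indifference gives 13p + 6(1−p) = 5p + 12(1−p), so p = 3/7.
Similarly Player II's optimal q on 1 is 1/2, and the value is 13·(1/2) + (5)·(1/2) = 9.

9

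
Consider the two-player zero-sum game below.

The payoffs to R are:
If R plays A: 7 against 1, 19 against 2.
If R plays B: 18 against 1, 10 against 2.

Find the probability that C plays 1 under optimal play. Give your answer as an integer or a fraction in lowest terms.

9/20

Row minima are 7 and 10, so R's maximin is 10; column maxima are 18 and 19, so C's minimax is 18. These differ, so the equilibrium is in mixed strategies.
Let C play 1 with probability q. R is indifferent when 7q + 19(1−q) = 18q + 10(1−q), giving q = 9/20.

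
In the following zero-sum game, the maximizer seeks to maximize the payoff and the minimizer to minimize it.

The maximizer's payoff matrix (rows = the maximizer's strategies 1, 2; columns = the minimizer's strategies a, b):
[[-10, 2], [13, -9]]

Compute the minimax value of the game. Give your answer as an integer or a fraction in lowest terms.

-32/17

Row minima are -10 and -9, so the maximizer's maximin is -9; column maxima are 13 and 2, so the minimizer's minimax is 2. These differ, so the equilibrium is in mixed strategies.
Let the maximizer play 1 with probability p. The minimizer is indifferent when −10p + 13(1−p) = 2p − 9(1−p), giving p = 11/17.
Let the minimizer play a with probability q. The maximizer is indifferent when −10q + 2(1−q) = 13q − 9(1−q), giving q = 11/34.
The value is -10·(11/34) + (2)·(23/34) = -32/17.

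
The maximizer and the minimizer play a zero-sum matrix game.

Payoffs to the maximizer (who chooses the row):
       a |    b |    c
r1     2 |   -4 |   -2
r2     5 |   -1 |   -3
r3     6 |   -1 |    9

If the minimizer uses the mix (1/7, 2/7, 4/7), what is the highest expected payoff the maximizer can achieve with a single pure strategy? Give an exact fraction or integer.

r1: (2)·(1/7) + (-4)·(2/7) + (-2)·(4/7) = -2.
r2: (5)·(1/7) + (-1)·(2/7) + (-3)·(4/7) = -9/7.
r3: (6)·(1/7) + (-1)·(2/7) + (9)·(4/7) = 40/7.
The best pure response is r3 with expected payoff 40/7.

40/7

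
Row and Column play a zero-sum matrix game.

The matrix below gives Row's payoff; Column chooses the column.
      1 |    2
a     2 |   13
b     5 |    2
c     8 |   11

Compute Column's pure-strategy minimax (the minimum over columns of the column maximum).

8

The worst case (largest entry) in each column is 1: 8, 2: 13.
The best (smallest) of these is 8.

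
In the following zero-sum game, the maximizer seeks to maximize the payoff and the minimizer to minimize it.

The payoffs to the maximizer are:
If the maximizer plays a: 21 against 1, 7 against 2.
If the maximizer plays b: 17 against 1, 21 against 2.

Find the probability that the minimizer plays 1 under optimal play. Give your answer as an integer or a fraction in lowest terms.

7/9

Row minima are 7 and 17, so the maximizer's maximin is 17; column maxima are 21 and 21, so the minimizer's minimax is 21. These differ, so the equilibrium is in mixed strategies.
Let the minimizer play 1 with probability q. The maximizer is indifferent when 21q + 7(1−q) = 17q + 21(1−q), giving q = 7/9.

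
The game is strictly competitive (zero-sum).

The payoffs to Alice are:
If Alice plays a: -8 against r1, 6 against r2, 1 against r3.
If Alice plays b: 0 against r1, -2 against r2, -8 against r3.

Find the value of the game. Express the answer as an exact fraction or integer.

Column r2 is strictly dominated by r3 for Bob (it gives Alice more in every row).
The remaining 2×2 game on (a, b) × (r1, r3) has no saddle point. Let Alice play a with probability p; indifference gives −8p = p − 8(1−p), so p = 8/17.
Similarly Bob's optimal q on r1 is 9/17, and the value is -8·(9/17) + (1)·(8/17) = -64/17.

-64/17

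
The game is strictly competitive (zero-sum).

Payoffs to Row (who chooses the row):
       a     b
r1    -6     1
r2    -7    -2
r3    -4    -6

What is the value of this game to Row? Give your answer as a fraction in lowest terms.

Row r2 is strictly dominated by row r1, so Row never plays it.
The remaining 2×2 game on (r1, r3) × (a, b) has no saddle point. Let Row play r1 with probability p; indifference gives −6p − 4(1−p) = p − 6(1−p), so p = 2/9.
Similarly Column's optimal q on a is 7/9, and the value is -6·(7/9) + (1)·(2/9) = -40/9.

-40/9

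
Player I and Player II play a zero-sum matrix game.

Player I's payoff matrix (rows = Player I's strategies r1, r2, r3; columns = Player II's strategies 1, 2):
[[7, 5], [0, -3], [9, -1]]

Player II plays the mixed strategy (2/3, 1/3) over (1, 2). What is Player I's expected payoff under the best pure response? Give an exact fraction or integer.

19/3

r1: (7)·(2/3) + (5)·(1/3) = 19/3.
r2: (0)·(2/3) + (-3)·(1/3) = -1.
r3: (9)·(2/3) + (-1)·(1/3) = 17/3.
The best pure response is r1 with expected payoff 19/3.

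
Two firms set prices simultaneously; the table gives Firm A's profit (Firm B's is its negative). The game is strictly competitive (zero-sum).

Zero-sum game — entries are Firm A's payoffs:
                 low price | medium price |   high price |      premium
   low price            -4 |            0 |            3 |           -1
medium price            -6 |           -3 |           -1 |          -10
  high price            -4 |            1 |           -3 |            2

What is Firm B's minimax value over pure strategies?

-4

The worst case (largest entry) in each column is low price: -4, medium price: 1, high price: 3, premium: 2.
The best (smallest) of these is -4.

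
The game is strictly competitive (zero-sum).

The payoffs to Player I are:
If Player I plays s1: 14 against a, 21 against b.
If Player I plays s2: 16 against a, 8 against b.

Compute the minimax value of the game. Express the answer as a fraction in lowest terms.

224/15

Row minima are 14 and 8, so Player I's maximin is 14; column maxima are 16 and 21, so Player II's minimax is 16. These differ, so the equilibrium is in mixed strategies.
Let Player I play s1 with probability p. Player II is indifferent when 14p + 16(1−p) = 21p + 8(1−p), giving p = 8/15.
Let Player II play a with probability q. Player I is indifferent when 14q + 21(1−q) = 16q + 8(1−q), giving q = 13/15.
The value is 14·(13/15) + (21)·(2/15) = 224/15.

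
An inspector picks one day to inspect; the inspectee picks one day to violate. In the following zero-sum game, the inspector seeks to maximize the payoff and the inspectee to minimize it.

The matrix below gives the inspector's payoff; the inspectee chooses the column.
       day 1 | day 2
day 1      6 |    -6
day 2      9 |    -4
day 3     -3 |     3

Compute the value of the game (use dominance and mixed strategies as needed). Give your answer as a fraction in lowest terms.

Row day 1 is strictly dominated by row day 2, so the inspector never plays it.
The remaining 2×2 game on (day 2, day 3) × (day 1, day 2) has no saddle point. Let the inspector play day 2 with probability p; indifference gives 9p − 3(1−p) = −4p + 3(1−p), so p = 6/19.
Similarly the inspectee's optimal q on day 1 is 7/19, and the value is 9·(7/19) + (-4)·(12/19) = 15/19.

15/19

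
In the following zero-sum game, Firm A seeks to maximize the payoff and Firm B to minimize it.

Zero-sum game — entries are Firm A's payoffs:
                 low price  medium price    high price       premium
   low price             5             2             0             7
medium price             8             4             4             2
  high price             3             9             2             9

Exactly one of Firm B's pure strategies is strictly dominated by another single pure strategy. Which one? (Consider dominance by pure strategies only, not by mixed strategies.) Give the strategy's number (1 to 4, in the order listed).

Firm B prefers columns that give Firm A less. Compare low price with high price: 0 < 5, 4 < 8, 2 < 3.
So high price strictly dominates low price for Firm B; low price is strictly dominated.

1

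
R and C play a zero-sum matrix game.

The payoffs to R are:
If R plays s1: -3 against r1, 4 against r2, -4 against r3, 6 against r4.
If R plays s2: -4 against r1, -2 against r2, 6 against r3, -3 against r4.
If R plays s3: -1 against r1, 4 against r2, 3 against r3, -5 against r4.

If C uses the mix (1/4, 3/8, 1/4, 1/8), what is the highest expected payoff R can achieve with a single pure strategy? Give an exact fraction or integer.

11/8

s1: (-3)·(1/4) + (4)·(3/8) + (-4)·(1/4) + (6)·(1/8) = 1/2.
s2: (-4)·(1/4) + (-2)·(3/8) + (6)·(1/4) + (-3)·(1/8) = -5/8.
s3: (-1)·(1/4) + (4)·(3/8) + (3)·(1/4) + (-5)·(1/8) = 11/8.
The best pure response is s3 with expected payoff 11/8.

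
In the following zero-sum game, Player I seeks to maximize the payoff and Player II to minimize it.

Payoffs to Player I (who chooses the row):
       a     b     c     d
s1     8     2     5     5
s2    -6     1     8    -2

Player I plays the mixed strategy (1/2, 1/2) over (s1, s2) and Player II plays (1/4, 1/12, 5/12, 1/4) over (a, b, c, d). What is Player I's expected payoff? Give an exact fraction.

83/24

Against (1/4, 1/12, 5/12, 1/4), each row's expected payoff is s1: 11/2; s2: 17/12.
Taking the (1/2, 1/2)-weighted average: (1/2)·(11/2) + (1/2)·(17/12) = 83/24.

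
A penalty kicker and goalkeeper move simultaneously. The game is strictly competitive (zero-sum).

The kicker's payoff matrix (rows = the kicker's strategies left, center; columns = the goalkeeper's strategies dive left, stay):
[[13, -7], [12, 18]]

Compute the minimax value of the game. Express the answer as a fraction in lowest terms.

Row minima are -7 and 12, so the kicker's maximin is 12; column maxima are 13 and 18, so the goalkeeper's minimax is 13. These differ, so the equilibrium is in mixed strategies.
Let the kicker play left with probability p. The goalkeeper is indifferent when 13p + 12(1−p) = −7p + 18(1−p), giving p = 3/13.
Let the goalkeeper play dive left with probability q. The kicker is indifferent when 13q − 7(1−q) = 12q + 18(1−q), giving q = 25/26.
The value is 13·(25/26) + (-7)·(1/26) = 159/13.

159/13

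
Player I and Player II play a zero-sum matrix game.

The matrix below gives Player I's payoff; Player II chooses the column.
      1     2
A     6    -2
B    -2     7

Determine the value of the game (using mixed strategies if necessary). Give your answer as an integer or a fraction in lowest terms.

38/17

Row minima are -2 and -2, so Player I's maximin is -2; column maxima are 6 and 7, so Player II's minimax is 6. These differ, so the equilibrium is in mixed strategies.
Let Player I play A with probability p. Player II is indifferent when 6p − 2(1−p) = −2p + 7(1−p), giving p = 9/17.
Let Player II play 1 with probability q. Player I is indifferent when 6q − 2(1−q) = −2q + 7(1−q), giving q = 9/17.
The value is 6·(9/17) + (-2)·(8/17) = 38/17.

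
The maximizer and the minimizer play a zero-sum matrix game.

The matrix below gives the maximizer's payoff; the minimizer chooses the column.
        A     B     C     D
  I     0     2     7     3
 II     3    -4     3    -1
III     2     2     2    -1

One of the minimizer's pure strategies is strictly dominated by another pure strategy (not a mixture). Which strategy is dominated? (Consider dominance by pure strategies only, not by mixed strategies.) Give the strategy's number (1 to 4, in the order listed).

The minimizer prefers columns that give the maximizer less. Compare C with D: 3 < 7, -1 < 3, -1 < 2.
So D strictly dominates C for the minimizer; C is strictly dominated.

3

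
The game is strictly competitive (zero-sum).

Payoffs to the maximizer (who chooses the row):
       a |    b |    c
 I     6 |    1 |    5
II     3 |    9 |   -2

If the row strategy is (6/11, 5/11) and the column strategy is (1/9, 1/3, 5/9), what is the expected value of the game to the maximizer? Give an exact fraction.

Against (1/9, 1/3, 5/9), each row's expected payoff is I: 34/9; II: 20/9.
Taking the (6/11, 5/11)-weighted average: (6/11)·(34/9) + (5/11)·(20/9) = 304/99.

304/99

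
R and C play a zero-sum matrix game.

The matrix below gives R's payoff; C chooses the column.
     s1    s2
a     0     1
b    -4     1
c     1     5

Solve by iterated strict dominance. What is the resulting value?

1

Column s2 is strictly dominated by s1 for C (0<1, -4<1, 1<5); eliminate s2.
Row a is strictly dominated by row c (1>0); eliminate a.
Row b is strictly dominated by row c (1>-4); eliminate b.
Only (c, s1) remains, with payoff 1.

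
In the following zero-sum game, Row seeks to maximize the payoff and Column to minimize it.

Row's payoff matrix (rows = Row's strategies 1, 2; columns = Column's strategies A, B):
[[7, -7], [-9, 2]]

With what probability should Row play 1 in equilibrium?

11/25

Row minima are -7 and -9, so Row's maximin is -7; column maxima are 7 and 2, so Column's minimax is 2. These differ, so the equilibrium is in mixed strategies.
Let Row play 1 with probability p. Column is indifferent when 7p − 9(1−p) = −7p + 2(1−p), giving p = 11/25.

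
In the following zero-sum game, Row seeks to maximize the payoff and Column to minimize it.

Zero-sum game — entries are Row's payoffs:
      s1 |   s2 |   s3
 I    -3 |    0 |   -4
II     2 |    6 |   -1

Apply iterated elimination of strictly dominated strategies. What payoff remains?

-1

Row I is strictly dominated by row II (2>-3, 6>0, -1>-4); eliminate I.
Column s1 is strictly dominated by s3 for Column (-1<2); eliminate s1.
Column s2 is strictly dominated by s3 for Column (-1<6); eliminate s2.
Only (II, s3) remains, with payoff -1.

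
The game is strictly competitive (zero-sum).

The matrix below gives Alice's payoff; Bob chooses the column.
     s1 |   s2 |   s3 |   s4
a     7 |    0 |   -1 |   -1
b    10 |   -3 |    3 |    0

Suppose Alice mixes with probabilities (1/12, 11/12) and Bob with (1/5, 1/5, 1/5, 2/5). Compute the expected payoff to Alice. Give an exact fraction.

19/10

Against (1/5, 1/5, 1/5, 2/5), each row's expected payoff is a: 4/5; b: 2.
Taking the (1/12, 11/12)-weighted average: (1/12)·(4/5) + (11/12)·(2) = 19/10.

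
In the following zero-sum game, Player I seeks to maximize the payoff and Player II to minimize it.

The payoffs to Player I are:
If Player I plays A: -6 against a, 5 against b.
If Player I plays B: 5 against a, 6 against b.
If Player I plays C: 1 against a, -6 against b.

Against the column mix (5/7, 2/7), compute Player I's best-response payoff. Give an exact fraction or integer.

A: (-6)·(5/7) + (5)·(2/7) = -20/7.
B: (5)·(5/7) + (6)·(2/7) = 37/7.
C: (1)·(5/7) + (-6)·(2/7) = -1.
The best pure response is B with expected payoff 37/7.

37/7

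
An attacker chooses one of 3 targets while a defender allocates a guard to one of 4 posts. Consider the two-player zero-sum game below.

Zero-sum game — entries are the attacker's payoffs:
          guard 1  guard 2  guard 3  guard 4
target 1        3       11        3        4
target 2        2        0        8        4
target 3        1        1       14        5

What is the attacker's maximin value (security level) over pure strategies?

The worst-case payoff for each row is target 1: 3, target 2: 0, target 3: 1.
The best of these is 3.

3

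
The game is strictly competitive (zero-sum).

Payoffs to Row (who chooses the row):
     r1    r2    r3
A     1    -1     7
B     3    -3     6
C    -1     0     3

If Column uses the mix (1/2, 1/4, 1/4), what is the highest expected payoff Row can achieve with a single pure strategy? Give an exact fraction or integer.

A: (1)·(1/2) + (-1)·(1/4) + (7)·(1/4) = 2.
B: (3)·(1/2) + (-3)·(1/4) + (6)·(1/4) = 9/4.
C: (-1)·(1/2) + (0)·(1/4) + (3)·(1/4) = 1/4.
The best pure response is B with expected payoff 9/4.

9/4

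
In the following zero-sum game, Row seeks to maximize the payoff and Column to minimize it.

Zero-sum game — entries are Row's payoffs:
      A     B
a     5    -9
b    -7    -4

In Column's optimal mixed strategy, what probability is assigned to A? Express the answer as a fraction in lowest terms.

5/17

Row minima are -9 and -7, so Row's maximin is -7; column maxima are 5 and -4, so Column's minimax is -4. These differ, so the equilibrium is in mixed strategies.
Let Column play A with probability q. Row is indifferent when 5q − 9(1−q) = −7q − 4(1−q), giving q = 5/17.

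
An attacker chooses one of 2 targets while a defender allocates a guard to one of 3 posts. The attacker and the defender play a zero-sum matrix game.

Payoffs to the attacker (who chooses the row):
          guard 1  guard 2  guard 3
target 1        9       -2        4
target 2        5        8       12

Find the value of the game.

41/7

Column guard 3 is strictly dominated by guard 2 for the defender (it gives the attacker more in every row).
The remaining 2×2 game on (target 1, target 2) × (guard 1, guard 2) has no saddle point. Let the attacker play target 1 with probability p; indifference gives 9p + 5(1−p) = −2p + 8(1−p), so p = 3/14.
Similarly the defender's optimal q on guard 1 is 5/7, and the value is 9·(5/7) + (-2)·(2/7) = 41/7.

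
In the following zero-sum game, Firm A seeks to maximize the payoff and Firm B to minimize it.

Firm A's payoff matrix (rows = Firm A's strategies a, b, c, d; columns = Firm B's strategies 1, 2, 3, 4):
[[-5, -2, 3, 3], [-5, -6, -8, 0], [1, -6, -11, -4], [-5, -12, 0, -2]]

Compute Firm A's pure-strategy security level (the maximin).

-5

The worst-case payoff for each row is a: -5, b: -8, c: -11, d: -12.
The best of these is -5.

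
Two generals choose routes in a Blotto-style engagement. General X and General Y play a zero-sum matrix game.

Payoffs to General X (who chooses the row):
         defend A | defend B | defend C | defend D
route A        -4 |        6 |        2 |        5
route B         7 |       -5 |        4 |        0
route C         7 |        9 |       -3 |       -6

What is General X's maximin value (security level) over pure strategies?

-4

The worst-case payoff for each row is route A: -4, route B: -5, route C: -6.
The best of these is -4.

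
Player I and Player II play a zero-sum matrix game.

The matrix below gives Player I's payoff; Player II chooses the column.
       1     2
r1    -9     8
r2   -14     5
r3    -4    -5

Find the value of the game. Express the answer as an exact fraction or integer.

-77/18

Row r2 is strictly dominated by row r1, so Player I never plays it.
The remaining 2×2 game on (r1, r3) × (1, 2) has no saddle point. Let Player I play r1 with probability p; indifference gives −9p − 4(1−p) = 8p − 5(1−p), so p = 1/18.
Similarly Player II's optimal q on 1 is 13/18, and the value is -9·(13/18) + (8)·(5/18) = -77/18.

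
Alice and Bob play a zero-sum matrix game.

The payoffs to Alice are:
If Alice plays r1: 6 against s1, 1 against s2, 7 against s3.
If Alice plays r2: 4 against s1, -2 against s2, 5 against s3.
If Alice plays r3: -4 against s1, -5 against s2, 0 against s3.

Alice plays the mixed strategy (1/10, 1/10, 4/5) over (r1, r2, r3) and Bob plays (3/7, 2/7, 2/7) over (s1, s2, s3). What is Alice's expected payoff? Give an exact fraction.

Against (3/7, 2/7, 2/7), each row's expected payoff is r1: 34/7; r2: 18/7; r3: -22/7.
Taking the (1/10, 1/10, 4/5)-weighted average: (1/10)·(34/7) + (1/10)·(18/7) + (4/5)·(-22/7) = -62/35.

-62/35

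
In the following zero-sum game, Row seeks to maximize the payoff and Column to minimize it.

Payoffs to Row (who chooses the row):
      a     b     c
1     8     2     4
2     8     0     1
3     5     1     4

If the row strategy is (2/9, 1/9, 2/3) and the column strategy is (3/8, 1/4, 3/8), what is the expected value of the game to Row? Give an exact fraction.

281/72

Against (3/8, 1/4, 3/8), each row's expected payoff is 1: 5; 2: 27/8; 3: 29/8.
Taking the (2/9, 1/9, 2/3)-weighted average: (2/9)·(5) + (1/9)·(27/8) + (2/3)·(29/8) = 281/72.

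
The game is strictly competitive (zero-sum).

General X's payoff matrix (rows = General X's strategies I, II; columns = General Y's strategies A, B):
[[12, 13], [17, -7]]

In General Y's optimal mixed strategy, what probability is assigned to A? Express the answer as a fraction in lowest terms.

4/5

Row minima are 12 and -7, so General X's maximin is 12; column maxima are 17 and 13, so General Y's minimax is 13. These differ, so the equilibrium is in mixed strategies.
Let General Y play A with probability q. General X is indifferent when 12q + 13(1−q) = 17q − 7(1−q), giving q = 4/5.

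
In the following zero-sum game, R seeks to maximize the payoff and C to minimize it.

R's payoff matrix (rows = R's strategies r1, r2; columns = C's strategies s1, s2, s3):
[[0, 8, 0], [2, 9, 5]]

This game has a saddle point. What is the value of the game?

Row minima: 0, 2 → R's maximin is 2.
Column maxima: 2, 9, 5 → C's minimax is 2.
They coincide at (r2, s1), so the value is 2.

2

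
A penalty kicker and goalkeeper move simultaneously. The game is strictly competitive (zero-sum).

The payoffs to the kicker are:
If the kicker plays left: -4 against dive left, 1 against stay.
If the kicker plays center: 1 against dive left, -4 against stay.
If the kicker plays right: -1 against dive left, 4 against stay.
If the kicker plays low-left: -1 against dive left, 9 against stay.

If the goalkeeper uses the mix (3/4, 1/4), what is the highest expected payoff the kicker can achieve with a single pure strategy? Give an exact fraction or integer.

3/2

left: (-4)·(3/4) + (1)·(1/4) = -11/4.
center: (1)·(3/4) + (-4)·(1/4) = -1/4.
right: (-1)·(3/4) + (4)·(1/4) = 1/4.
low-left: (-1)·(3/4) + (9)·(1/4) = 3/2.
The best pure response is low-left with expected payoff 3/2.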